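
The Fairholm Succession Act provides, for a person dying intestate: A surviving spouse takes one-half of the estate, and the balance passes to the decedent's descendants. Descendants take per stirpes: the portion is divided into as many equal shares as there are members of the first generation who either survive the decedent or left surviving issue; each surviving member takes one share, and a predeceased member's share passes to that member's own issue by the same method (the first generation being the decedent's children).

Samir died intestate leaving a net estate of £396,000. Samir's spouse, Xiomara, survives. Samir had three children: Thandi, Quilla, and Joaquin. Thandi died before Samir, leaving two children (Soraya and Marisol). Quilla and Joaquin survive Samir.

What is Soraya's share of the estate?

Soraya receives £33,000.

Xiomara takes one-half of £396,000 = £198,000. The remaining £198,000 passes to the descendants.
The descendants' portion (£198,000) is divided into 3 shares of £66,000: Quilla and Joaquin each take £66,000; Thandi's £66,000 share passes to Thandi's issue.
Thandi's share (£66,000) is divided into 2 shares of £33,000: Soraya and Marisol each take £33,000.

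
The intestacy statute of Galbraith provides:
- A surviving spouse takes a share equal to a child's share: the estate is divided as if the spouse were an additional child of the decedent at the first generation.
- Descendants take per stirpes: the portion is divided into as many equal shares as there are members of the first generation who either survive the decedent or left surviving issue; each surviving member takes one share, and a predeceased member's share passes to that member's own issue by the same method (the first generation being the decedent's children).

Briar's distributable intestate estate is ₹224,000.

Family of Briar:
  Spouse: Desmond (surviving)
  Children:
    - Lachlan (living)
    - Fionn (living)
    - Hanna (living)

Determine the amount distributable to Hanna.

The spouse counts as an additional share at the children's level, so there are 4 primary shares of ₹56,000. Desmond takes one such share (₹56,000).
The children's combined portion (₹168,000) is divided into 3 shares of ₹56,000: Lachlan, Fionn, and Hanna each take ₹56,000.

Hanna receives ₹56,000.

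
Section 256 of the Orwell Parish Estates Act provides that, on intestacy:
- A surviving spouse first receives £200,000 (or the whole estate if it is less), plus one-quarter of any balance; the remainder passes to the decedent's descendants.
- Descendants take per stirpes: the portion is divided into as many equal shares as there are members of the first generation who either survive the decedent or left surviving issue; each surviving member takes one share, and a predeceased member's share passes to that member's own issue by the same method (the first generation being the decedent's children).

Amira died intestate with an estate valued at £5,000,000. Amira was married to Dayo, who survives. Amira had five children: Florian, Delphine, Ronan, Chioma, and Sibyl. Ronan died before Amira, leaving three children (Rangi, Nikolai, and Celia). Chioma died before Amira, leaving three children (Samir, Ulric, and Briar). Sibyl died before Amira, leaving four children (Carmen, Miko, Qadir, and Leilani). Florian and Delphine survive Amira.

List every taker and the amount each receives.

Dayo first takes £200,000, leaving a balance of £4,800,000. Dayo then takes one-quarter of the balance (£1,200,000), for a total of £1,400,000. The remaining £3,600,000 passes to the descendants.
The descendants' portion (£3,600,000) is divided into 5 shares of £720,000: Florian and Delphine each take £720,000; Ronan's £720,000 share passes to Ronan's issue; Chioma's £720,000 share passes to Chioma's issue; Sibyl's £720,000 share passes to Sibyl's issue.
Ronan's share (£720,000) is divided into 3 shares of £240,000: Rangi, Nikolai, and Celia each take £240,000.
Chioma's share (£720,000) is divided into 3 shares of £240,000: Samir, Ulric, and Briar each take £240,000.
Sibyl's share (£720,000) is divided into 4 shares of £180,000: Carmen, Miko, Qadir, and Leilani each take £180,000.

Dayo: £1,400,000; Florian: £720,000; Delphine: £720,000; Rangi: £240,000; Nikolai: £240,000; Celia: £240,000; Samir: £240,000; Ulric: £240,000; Briar: £240,000; Carmen: £180,000; Miko: £180,000; Qadir: £180,000; Leilani: £180,000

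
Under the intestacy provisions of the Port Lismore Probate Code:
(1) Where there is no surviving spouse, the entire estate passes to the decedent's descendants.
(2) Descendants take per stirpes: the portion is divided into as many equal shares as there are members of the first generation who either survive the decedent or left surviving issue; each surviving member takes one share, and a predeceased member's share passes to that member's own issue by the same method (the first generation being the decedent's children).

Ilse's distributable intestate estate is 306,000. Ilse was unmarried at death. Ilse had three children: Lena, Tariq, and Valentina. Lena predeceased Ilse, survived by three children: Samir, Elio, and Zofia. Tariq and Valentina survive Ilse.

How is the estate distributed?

Samir: 34,000; Elio: 34,000; Zofia: 34,000; Tariq: 102,000; Valentina: 102,000

The entire 306,000 passes to the descendants.
That amount (306,000) is divided into 3 shares of 102,000: Tariq and Valentina each take 102,000; Lena's 102,000 share passes to Lena's issue.
Lena's share (102,000) is divided into 3 shares of 34,000: Samir, Elio, and Zofia each take 34,000.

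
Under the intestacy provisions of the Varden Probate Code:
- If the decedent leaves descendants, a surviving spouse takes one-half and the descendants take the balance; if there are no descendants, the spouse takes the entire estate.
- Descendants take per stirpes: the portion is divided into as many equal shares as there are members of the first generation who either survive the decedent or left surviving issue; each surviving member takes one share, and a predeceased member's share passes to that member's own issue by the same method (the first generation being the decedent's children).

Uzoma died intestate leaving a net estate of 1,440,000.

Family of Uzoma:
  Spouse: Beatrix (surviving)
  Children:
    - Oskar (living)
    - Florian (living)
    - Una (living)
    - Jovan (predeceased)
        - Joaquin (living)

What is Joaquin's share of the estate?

Joaquin receives 180,000.

Beatrix takes one-half of 1,440,000 = 720,000. The remaining 720,000 passes to the descendants.
The descendants' portion (720,000) is divided into 4 shares of 180,000: Oskar, Florian, and Una each take 180,000; Jovan's 180,000 share passes to Jovan's issue.
Jovan's share (180,000) passes entirely to Joaquin.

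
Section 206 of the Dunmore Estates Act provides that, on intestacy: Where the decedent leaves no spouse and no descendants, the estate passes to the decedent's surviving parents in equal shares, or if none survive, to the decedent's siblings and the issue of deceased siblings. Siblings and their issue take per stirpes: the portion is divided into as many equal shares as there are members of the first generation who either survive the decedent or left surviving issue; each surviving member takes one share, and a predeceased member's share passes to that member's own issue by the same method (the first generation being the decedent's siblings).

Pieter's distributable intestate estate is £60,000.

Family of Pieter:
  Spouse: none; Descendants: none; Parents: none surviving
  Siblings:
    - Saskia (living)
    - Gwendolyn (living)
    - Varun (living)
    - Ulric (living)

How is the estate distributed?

Saskia: £15,000; Gwendolyn: £15,000; Varun: £15,000; Ulric: £15,000

The entire £60,000 passes to the siblings and their issue.
That amount (£60,000) is divided into 4 shares of £15,000: Saskia, Gwendolyn, Varun, and Ulric each take £15,000.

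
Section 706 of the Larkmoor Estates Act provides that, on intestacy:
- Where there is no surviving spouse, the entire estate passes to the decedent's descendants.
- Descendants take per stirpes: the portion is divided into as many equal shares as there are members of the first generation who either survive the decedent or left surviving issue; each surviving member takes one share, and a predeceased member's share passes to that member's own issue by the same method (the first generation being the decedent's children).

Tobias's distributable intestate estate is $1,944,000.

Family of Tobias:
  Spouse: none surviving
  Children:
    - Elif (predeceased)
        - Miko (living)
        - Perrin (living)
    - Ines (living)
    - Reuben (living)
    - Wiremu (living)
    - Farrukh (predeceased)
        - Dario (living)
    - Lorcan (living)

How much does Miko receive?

The entire $1,944,000 passes to the descendants.
That amount ($1,944,000) is divided into 6 shares of $324,000: Ines, Reuben, Wiremu, and Lorcan each take $324,000; Elif's $324,000 share passes to Elif's issue; Farrukh's $324,000 share passes to Farrukh's issue.
Elif's share ($324,000) is divided into 2 shares of $162,000: Miko and Perrin each take $162,000.
Farrukh's share ($324,000) passes entirely to Dario.

Miko receives $162,000.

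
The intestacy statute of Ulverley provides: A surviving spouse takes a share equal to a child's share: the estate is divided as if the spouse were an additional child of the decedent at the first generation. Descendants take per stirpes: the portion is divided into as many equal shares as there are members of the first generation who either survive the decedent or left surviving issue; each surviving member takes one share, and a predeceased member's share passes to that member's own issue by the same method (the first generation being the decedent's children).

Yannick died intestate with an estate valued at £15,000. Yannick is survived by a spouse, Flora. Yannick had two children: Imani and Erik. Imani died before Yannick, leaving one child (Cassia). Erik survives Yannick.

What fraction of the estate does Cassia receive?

Cassia receives 1/3 of the estate.

The spouse counts as an additional share at the children's level, so there are 3 primary shares of £5,000. Flora takes one such share (£5,000).
The children's combined portion (£10,000) is divided into 2 shares of £5,000: Erik takes £5,000; Imani's £5,000 share passes to Imani's issue.
Imani's share (£5,000) passes entirely to Cassia.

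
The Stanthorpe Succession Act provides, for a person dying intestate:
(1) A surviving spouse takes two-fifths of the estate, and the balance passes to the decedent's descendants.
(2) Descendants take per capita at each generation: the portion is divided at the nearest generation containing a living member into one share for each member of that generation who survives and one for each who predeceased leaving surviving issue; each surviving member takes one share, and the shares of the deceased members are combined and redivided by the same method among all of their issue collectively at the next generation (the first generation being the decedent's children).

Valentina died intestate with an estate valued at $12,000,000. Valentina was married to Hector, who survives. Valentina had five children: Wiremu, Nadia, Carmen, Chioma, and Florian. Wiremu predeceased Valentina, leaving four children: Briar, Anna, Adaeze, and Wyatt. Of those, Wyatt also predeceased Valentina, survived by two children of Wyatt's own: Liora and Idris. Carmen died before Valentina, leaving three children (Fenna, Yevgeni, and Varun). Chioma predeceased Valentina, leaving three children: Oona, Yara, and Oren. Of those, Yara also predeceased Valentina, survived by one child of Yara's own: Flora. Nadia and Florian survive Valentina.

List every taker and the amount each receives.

Hector: $4,800,000; Briar: $432,000; Anna: $432,000; Adaeze: $432,000; Liora: $288,000; Idris: $288,000; Nadia: $1,440,000; Fenna: $432,000; Yevgeni: $432,000; Varun: $432,000; Oona: $432,000; Flora: $288,000; Oren: $432,000; Florian: $1,440,000

Hector takes two-fifths of $12,000,000 = $4,800,000. The remaining $7,200,000 passes to the descendants.
The descendants' portion ($7,200,000) is divided at the children's generation into 5 shares of $1,440,000. Nadia and Florian each take $1,440,000. The 3 shares of the deceased (Wiremu, Carmen, and Chioma) are combined into a pool of $4,320,000.
That pool ($4,320,000) is divided at the grandchildren's generation into 10 shares of $432,000. Briar, Anna, Adaeze, Fenna, Yevgeni, Varun, Oona, and Oren each take $432,000. The 2 shares of the deceased (Wyatt and Yara) are combined into a pool of $864,000.
That pool ($864,000) is divided at the great-grandchildren's generation equally among Liora, Idris, and Flora: $288,000 each.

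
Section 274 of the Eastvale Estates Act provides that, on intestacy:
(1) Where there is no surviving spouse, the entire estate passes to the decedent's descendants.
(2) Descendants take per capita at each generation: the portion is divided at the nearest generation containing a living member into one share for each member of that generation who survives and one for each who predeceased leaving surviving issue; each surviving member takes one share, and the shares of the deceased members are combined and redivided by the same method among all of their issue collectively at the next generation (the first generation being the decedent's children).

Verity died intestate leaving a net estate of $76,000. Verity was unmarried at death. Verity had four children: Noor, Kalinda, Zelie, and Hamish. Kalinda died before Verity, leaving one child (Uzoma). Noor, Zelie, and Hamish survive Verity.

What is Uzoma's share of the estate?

Uzoma receives $19,000.

The entire $76,000 passes to the descendants.
That amount ($76,000) is divided at the children's generation into 4 shares of $19,000. Noor, Zelie, and Hamish each take $19,000. The remaining share for the deceased Kalinda ($19,000) is carried to the next generation.
That pool ($19,000) passes entirely to Uzoma, the sole taker at the grandchildren's generation.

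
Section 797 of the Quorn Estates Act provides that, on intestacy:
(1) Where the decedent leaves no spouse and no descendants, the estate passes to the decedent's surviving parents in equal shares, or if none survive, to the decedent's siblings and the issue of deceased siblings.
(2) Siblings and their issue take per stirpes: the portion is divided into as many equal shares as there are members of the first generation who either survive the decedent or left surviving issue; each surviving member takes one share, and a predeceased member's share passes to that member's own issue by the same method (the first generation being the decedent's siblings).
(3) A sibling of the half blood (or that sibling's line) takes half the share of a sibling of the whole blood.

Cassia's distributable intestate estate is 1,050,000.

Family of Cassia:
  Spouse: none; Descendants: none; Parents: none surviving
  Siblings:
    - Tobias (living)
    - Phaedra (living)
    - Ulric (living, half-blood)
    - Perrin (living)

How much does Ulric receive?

Ulric receives 150,000.

The entire 1,050,000 passes to the siblings and their issue.
Counting each half-blood sibling's line as half a unit, there are 7/2 units in 1,050,000, so one unit is 300,000. Whole-blood lines (Tobias, Phaedra, and Perrin) take 300,000 each; half-blood lines (Ulric) take 150,000 each.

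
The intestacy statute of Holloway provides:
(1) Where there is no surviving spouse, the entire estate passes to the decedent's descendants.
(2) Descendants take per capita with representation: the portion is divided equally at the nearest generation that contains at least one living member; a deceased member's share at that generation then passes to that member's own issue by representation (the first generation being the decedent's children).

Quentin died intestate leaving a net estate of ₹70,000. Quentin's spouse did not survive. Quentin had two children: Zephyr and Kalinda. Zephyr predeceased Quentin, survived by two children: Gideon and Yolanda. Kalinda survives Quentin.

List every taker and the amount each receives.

The entire ₹70,000 passes to the descendants.
That amount (₹70,000) is divided into 2 shares of ₹35,000: Kalinda takes ₹35,000; Zephyr's ₹35,000 share passes to Zephyr's issue.
Zephyr's share (₹35,000) is divided into 2 shares of ₹17,500: Gideon and Yolanda each take ₹17,500.

Gideon: ₹17,500; Yolanda: ₹17,500; Kalinda: ₹35,000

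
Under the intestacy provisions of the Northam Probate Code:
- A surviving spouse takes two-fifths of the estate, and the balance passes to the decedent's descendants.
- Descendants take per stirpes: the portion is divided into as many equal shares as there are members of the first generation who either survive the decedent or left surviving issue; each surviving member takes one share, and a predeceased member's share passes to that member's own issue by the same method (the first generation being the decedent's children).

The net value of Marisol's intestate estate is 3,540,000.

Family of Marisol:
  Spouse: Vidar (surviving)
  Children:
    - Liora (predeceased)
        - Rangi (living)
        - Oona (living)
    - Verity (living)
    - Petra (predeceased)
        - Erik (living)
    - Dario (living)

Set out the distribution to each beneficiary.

Vidar: 1,416,000; Rangi: 265,500; Oona: 265,500; Verity: 531,000; Erik: 531,000; Dario: 531,000

Vidar takes two-fifths of 3,540,000 = 1,416,000. The remaining 2,124,000 passes to the descendants.
The descendants' portion (2,124,000) is divided into 4 shares of 531,000: Verity and Dario each take 531,000; Liora's 531,000 share passes to Liora's issue; Petra's 531,000 share passes to Petra's issue.
Liora's share (531,000) is divided into 2 shares of 265,500: Rangi and Oona each take 265,500.
Petra's share (531,000) passes entirely to Erik.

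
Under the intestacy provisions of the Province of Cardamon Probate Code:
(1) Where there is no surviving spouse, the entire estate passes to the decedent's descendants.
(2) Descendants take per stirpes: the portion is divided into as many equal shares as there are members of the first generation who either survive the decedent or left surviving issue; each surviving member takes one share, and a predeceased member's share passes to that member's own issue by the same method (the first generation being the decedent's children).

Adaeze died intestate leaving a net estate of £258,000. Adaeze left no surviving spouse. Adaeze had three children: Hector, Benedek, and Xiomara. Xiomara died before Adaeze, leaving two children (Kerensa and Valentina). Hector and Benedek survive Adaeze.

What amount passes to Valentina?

Valentina receives £43,000.

The entire £258,000 passes to the descendants.
That amount (£258,000) is divided into 3 shares of £86,000: Hector and Benedek each take £86,000; Xiomara's £86,000 share passes to Xiomara's issue.
Xiomara's share (£86,000) is divided into 2 shares of £43,000: Kerensa and Valentina each take £43,000.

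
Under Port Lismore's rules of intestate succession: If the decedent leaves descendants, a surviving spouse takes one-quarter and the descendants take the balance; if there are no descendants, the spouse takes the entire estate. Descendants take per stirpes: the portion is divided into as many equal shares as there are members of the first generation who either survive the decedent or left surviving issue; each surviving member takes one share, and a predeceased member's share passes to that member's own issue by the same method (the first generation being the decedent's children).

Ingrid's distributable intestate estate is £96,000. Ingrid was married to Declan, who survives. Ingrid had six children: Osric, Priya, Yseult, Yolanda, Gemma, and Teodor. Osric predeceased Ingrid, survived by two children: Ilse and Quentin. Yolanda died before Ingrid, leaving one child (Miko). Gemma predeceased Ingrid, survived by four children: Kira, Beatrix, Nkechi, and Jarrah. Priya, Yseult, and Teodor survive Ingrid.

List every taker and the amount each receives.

Declan: £24,000; Ilse: £6,000; Quentin: £6,000; Priya: £12,000; Yseult: £12,000; Miko: £12,000; Kira: £3,000; Beatrix: £3,000; Nkechi: £3,000; Jarrah: £3,000; Teodor: £12,000

Declan takes one-quarter of £96,000 = £24,000. The remaining £72,000 passes to the descendants.
The descendants' portion (£72,000) is divided into 6 shares of £12,000: Priya, Yseult, and Teodor each take £12,000; Osric's £12,000 share passes to Osric's issue; Yolanda's £12,000 share passes to Yolanda's issue; Gemma's £12,000 share passes to Gemma's issue.
Osric's share (£12,000) is divided into 2 shares of £6,000: Ilse and Quentin each take £6,000.
Yolanda's share (£12,000) passes entirely to Miko.
Gemma's share (£12,000) is divided into 4 shares of £3,000: Kira, Beatrix, Nkechi, and Jarrah each take £3,000.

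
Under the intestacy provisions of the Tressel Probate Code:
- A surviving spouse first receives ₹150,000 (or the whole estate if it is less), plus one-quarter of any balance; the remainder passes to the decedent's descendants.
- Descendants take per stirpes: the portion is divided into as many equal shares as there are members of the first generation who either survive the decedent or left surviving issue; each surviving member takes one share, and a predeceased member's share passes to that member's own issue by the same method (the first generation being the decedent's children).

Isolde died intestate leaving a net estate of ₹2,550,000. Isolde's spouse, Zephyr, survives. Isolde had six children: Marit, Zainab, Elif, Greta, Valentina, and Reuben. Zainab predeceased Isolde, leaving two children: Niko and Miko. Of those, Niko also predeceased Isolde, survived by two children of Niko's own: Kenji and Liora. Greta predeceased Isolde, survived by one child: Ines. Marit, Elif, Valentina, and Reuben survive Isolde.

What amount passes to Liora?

Liora receives ₹75,000.

Zephyr first takes ₹150,000, leaving a balance of ₹2,400,000. Zephyr then takes one-quarter of the balance (₹600,000), for a total of ₹750,000. The remaining ₹1,800,000 passes to the descendants.
The descendants' portion (₹1,800,000) is divided into 6 shares of ₹300,000: Marit, Elif, Valentina, and Reuben each take ₹300,000; Zainab's ₹300,000 share passes to Zainab's issue; Greta's ₹300,000 share passes to Greta's issue.
Zainab's share (₹300,000) is divided into 2 shares of ₹150,000: Miko takes ₹150,000; Niko's ₹150,000 share passes to Niko's issue.
Niko's share (₹150,000) is divided into 2 shares of ₹75,000: Kenji and Liora each take ₹75,000.
Greta's share (₹300,000) passes entirely to Ines.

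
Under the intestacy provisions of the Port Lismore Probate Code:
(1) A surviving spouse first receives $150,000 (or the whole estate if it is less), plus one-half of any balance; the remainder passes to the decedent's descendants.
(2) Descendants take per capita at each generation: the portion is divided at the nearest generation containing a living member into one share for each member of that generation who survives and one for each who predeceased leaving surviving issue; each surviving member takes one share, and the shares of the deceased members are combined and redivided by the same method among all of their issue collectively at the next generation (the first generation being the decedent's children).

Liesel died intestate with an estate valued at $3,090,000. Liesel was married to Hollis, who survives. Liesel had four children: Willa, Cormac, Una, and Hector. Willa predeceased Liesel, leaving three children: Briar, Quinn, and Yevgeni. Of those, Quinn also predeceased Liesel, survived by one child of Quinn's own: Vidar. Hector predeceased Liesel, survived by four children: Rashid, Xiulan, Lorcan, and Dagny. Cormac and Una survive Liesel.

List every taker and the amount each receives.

Hollis: $1,620,000; Briar: $105,000; Vidar: $105,000; Yevgeni: $105,000; Cormac: $367,500; Una: $367,500; Rashid: $105,000; Xiulan: $105,000; Lorcan: $105,000; Dagny: $105,000

Hollis first takes $150,000, leaving a balance of $2,940,000. Hollis then takes one-half of the balance ($1,470,000), for a total of $1,620,000. The remaining $1,470,000 passes to the descendants.
The descendants' portion ($1,470,000) is divided at the children's generation into 4 shares of $367,500. Cormac and Una each take $367,500. The 2 shares of the deceased (Willa and Hector) are combined into a pool of $735,000.
That pool ($735,000) is divided at the grandchildren's generation into 7 shares of $105,000. Briar, Yevgeni, Rashid, Xiulan, Lorcan, and Dagny each take $105,000. The remaining share for the deceased Quinn ($105,000) is carried to the next generation.
That pool ($105,000) passes entirely to Vidar, the sole taker at the great-grandchildren's generation.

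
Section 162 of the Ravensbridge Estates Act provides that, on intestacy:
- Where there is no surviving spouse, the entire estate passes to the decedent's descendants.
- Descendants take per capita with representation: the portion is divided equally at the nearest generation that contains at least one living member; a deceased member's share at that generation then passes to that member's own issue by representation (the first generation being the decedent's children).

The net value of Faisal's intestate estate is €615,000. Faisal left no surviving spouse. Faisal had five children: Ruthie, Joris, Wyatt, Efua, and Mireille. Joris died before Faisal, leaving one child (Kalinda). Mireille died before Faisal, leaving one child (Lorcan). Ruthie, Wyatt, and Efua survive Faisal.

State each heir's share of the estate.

Ruthie: €123,000; Kalinda: €123,000; Wyatt: €123,000; Efua: €123,000; Lorcan: €123,000

The entire €615,000 passes to the descendants.
That amount (€615,000) is divided into 5 shares of €123,000: Ruthie, Wyatt, and Efua each take €123,000; Joris's €123,000 share passes to Joris's issue; Mireille's €123,000 share passes to Mireille's issue.
Joris's share (€123,000) passes entirely to Kalinda.
Mireille's share (€123,000) passes entirely to Lorcan.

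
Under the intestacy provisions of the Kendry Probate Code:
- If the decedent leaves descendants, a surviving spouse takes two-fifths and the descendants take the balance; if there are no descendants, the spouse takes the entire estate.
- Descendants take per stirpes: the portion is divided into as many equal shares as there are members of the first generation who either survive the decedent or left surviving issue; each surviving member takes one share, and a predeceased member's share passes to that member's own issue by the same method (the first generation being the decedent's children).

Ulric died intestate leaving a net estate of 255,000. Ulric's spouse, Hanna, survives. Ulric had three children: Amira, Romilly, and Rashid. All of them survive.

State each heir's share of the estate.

Hanna: 102,000; Amira: 51,000; Romilly: 51,000; Rashid: 51,000

Hanna takes two-fifths of 255,000 = 102,000. The remaining 153,000 passes to the descendants.
The descendants' portion (153,000) is divided into 3 shares of 51,000: Amira, Romilly, and Rashid each take 51,000.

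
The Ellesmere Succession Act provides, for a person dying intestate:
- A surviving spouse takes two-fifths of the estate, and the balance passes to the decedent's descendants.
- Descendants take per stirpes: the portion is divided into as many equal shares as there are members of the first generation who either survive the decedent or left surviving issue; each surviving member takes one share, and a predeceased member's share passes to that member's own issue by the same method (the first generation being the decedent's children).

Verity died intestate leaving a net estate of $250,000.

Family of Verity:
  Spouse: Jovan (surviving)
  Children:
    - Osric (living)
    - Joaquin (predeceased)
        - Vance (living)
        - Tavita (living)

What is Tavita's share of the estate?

Jovan takes two-fifths of $250,000 = $100,000. The remaining $150,000 passes to the descendants.
The descendants' portion ($150,000) is divided into 2 shares of $75,000: Osric takes $75,000; Joaquin's $75,000 share passes to Joaquin's issue.
Joaquin's share ($75,000) is divided into 2 shares of $37,500: Vance and Tavita each take $37,500.

Tavita receives $37,500.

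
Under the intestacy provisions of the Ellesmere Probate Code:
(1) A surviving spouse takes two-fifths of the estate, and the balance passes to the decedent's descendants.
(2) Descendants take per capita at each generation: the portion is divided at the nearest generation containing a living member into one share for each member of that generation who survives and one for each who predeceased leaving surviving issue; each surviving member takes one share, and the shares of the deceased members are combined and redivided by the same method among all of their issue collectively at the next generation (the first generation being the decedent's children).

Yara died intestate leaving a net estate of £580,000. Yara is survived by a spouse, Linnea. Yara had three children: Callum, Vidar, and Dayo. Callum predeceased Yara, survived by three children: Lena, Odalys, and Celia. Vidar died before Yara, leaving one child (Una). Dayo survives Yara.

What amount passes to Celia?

Linnea takes two-fifths of £580,000 = £232,000. The remaining £348,000 passes to the descendants.
The descendants' portion (£348,000) is divided at the children's generation into 3 shares of £116,000. Dayo takes £116,000. The 2 shares of the deceased (Callum and Vidar) are combined into a pool of £232,000.
That pool (£232,000) is divided at the grandchildren's generation equally among Lena, Odalys, Celia, and Una: £58,000 each.

Celia receives £58,000.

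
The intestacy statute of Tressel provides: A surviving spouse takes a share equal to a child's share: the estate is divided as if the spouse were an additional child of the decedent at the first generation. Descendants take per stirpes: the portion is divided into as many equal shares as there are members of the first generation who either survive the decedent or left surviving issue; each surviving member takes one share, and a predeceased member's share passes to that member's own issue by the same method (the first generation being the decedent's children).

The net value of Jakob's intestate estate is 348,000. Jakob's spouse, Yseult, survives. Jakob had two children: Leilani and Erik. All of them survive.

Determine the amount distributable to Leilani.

Leilani receives 116,000.

The spouse counts as an additional share at the children's level, so there are 3 primary shares of 116,000. Yseult takes one such share (116,000).
The children's combined portion (232,000) is divided into 2 shares of 116,000: Leilani and Erik each take 116,000.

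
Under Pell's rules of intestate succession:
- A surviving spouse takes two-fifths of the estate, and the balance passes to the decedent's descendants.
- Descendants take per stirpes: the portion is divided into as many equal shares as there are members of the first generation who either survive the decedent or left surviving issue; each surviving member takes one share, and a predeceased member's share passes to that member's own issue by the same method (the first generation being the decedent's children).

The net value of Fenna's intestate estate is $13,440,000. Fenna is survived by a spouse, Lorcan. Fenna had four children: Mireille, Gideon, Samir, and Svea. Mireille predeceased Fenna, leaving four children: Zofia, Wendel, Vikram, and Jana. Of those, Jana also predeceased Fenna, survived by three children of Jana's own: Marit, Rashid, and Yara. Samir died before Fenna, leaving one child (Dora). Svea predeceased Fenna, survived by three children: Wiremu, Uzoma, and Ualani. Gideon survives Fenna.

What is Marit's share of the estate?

Lorcan takes two-fifths of $13,440,000 = $5,376,000. The remaining $8,064,000 passes to the descendants.
The descendants' portion ($8,064,000) is divided into 4 shares of $2,016,000: Gideon takes $2,016,000; Mireille's $2,016,000 share passes to Mireille's issue; Samir's $2,016,000 share passes to Samir's issue; Svea's $2,016,000 share passes to Svea's issue.
Mireille's share ($2,016,000) is divided into 4 shares of $504,000: Zofia, Wendel, and Vikram each take $504,000; Jana's $504,000 share passes to Jana's issue.
Jana's share ($504,000) is divided into 3 shares of $168,000: Marit, Rashid, and Yara each take $168,000.
Samir's share ($2,016,000) passes entirely to Dora.
Svea's share ($2,016,000) is divided into 3 shares of $672,000: Wiremu, Uzoma, and Ualani each take $672,000.

Marit receives $168,000.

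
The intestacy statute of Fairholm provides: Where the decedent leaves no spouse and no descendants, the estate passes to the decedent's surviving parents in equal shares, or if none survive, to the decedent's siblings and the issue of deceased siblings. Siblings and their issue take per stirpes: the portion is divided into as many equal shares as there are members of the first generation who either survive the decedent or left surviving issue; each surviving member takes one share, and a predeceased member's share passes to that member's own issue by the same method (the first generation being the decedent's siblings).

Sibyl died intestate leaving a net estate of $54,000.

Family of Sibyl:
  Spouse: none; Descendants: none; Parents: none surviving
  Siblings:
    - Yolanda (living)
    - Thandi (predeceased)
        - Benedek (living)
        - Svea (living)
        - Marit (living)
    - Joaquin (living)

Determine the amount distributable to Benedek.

Benedek receives $6,000.

The entire $54,000 passes to the siblings and their issue.
That amount ($54,000) is divided into 3 shares of $18,000: Yolanda and Joaquin each take $18,000; Thandi's $18,000 share passes to Thandi's issue.
Thandi's share ($18,000) is divided into 3 shares of $6,000: Benedek, Svea, and Marit each take $6,000.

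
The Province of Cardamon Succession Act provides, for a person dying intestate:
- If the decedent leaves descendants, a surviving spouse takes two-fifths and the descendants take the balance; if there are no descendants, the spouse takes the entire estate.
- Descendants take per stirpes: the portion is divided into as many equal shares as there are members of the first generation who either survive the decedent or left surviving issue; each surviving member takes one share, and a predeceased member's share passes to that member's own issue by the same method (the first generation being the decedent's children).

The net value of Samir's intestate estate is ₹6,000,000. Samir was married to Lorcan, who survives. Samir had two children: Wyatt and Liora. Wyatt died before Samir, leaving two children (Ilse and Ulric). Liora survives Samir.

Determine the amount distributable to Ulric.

Lorcan takes two-fifths of ₹6,000,000 = ₹2,400,000. The remaining ₹3,600,000 passes to the descendants.
The descendants' portion (₹3,600,000) is divided into 2 shares of ₹1,800,000: Liora takes ₹1,800,000; Wyatt's ₹1,800,000 share passes to Wyatt's issue.
Wyatt's share (₹1,800,000) is divided into 2 shares of ₹900,000: Ilse and Ulric each take ₹900,000.

Ulric receives ₹900,000.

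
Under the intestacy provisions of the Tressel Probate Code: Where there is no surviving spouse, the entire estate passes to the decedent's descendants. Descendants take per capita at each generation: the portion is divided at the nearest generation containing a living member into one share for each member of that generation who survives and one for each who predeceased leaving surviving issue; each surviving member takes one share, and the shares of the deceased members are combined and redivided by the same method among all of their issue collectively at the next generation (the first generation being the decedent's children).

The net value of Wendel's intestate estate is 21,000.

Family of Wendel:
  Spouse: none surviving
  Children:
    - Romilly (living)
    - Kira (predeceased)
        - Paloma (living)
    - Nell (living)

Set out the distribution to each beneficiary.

The entire 21,000 passes to the descendants.
That amount (21,000) is divided at the children's generation into 3 shares of 7,000. Romilly and Nell each take 7,000. The remaining share for the deceased Kira (7,000) is carried to the next generation.
That pool (7,000) passes entirely to Paloma, the sole taker at the grandchildren's generation.

Romilly: 7,000; Paloma: 7,000; Nell: 7,000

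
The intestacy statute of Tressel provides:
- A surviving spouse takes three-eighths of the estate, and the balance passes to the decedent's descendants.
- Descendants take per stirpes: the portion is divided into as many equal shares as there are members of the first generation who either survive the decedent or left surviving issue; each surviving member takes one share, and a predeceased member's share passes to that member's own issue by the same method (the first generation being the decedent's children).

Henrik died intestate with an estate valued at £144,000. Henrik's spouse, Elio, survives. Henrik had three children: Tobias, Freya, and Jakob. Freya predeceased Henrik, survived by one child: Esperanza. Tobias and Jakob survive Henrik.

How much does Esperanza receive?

Esperanza receives £30,000.

Elio takes three-eighths of £144,000 = £54,000. The remaining £90,000 passes to the descendants.
The descendants' portion (£90,000) is divided into 3 shares of £30,000: Tobias and Jakob each take £30,000; Freya's £30,000 share passes to Freya's issue.
Freya's share (£30,000) passes entirely to Esperanza.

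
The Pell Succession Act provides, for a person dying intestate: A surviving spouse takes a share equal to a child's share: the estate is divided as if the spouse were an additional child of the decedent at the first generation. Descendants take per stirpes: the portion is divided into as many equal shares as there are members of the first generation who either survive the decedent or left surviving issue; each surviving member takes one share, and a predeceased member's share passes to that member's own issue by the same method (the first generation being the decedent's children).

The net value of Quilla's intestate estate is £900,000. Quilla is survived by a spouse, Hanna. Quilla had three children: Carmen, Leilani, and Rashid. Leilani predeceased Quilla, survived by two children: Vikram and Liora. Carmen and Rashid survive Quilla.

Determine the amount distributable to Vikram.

Vikram receives £112,500.

The spouse counts as an additional share at the children's level, so there are 4 primary shares of £225,000. Hanna takes one such share (£225,000).
The children's combined portion (£675,000) is divided into 3 shares of £225,000: Carmen and Rashid each take £225,000; Leilani's £225,000 share passes to Leilani's issue.
Leilani's share (£225,000) is divided into 2 shares of £112,500: Vikram and Liora each take £112,500.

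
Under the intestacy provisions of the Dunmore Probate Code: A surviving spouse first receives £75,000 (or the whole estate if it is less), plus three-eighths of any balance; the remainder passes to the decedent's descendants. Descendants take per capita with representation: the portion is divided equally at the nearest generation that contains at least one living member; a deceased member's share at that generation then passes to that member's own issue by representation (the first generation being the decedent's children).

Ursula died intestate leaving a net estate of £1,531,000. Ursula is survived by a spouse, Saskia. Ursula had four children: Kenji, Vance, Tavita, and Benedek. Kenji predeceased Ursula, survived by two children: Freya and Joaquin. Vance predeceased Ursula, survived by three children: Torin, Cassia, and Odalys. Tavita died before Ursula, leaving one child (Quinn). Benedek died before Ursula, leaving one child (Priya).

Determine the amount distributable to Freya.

Saskia first takes £75,000, leaving a balance of £1,456,000. Saskia then takes three-eighths of the balance (£546,000), for a total of £621,000. The remaining £910,000 passes to the descendants.
No child survives, so the initial division is made at the grandchildren's generation.
The descendants' portion (£910,000) is divided into 7 shares of £130,000: Freya, Joaquin, Torin, Cassia, Odalys, Quinn, and Priya each take £130,000.

Freya receives £130,000.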